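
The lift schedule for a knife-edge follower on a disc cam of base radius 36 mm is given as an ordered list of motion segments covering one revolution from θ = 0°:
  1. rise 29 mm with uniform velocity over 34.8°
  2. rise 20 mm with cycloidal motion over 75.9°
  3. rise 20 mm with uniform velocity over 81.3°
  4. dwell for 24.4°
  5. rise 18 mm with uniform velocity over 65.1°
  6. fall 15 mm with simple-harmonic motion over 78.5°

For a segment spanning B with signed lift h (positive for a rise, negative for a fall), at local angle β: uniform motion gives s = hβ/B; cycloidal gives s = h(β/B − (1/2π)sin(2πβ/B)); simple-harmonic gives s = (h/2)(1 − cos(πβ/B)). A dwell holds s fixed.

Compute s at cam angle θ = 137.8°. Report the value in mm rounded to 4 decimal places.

seg 1 [0°–34.8°] uniform, h=29: full span → s += 29 → s = 29.0000
seg 2 [34.8°–110.7°] cycloidal, h=20: full span → s += 20 → s = 49.0000
seg 3 [110.7°–192°] uniform, h=20: θ=137.8° here. β=27.1, B=81.3. 20·27.1/81.3 = 6.6667 → s = 55.6667

55.6667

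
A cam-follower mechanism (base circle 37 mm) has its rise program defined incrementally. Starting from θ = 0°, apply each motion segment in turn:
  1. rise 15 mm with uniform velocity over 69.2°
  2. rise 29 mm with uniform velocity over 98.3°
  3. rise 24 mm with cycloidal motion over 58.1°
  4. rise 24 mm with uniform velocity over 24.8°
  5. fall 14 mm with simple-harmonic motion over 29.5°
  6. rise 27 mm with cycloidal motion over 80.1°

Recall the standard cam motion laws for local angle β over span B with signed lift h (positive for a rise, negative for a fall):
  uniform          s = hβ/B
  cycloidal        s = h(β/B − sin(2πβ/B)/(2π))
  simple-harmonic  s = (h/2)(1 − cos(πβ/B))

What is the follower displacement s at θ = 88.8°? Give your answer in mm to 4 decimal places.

seg 1 [0°–69.2°] uniform, h=15: full span → s += 15 → s = 15.0000
seg 2 [69.2°–167.5°] uniform, h=29: θ=88.8° here. β=19.6, B=98.3. 29·19.6/98.3 = 5.7823 → s = 20.7823

20.7823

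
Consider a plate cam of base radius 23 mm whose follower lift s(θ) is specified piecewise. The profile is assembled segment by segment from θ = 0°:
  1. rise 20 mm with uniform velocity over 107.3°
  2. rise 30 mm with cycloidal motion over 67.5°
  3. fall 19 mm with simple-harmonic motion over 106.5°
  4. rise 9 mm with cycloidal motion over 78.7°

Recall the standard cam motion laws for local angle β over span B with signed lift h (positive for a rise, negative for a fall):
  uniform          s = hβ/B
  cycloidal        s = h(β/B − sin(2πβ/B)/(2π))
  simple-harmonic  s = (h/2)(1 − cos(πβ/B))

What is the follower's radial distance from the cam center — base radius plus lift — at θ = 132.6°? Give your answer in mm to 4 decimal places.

seg 1 [0°–107.3°] uniform, h=20: full span → s += 20 → s = 20.0000
seg 2 [107.3°–174.8°] cycloidal, h=30: θ=132.6° here. β=25.3, B=67.5. 30·(0.3748 − sin(2π·0.3748)/(2π)) = 7.8643 → s = 27.8643
radial distance = base radius + s = 23 + 27.8643 = 50.8643

50.8643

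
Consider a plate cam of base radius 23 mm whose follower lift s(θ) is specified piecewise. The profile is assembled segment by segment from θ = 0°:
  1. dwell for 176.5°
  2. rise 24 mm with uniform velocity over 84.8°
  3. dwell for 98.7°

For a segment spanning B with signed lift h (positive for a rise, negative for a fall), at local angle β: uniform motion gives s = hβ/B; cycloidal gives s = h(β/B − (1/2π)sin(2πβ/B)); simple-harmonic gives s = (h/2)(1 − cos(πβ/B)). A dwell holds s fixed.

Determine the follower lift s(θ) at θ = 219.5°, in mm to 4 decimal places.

seg 1 [0°–176.5°] dwell: s stays 0.0000
seg 2 [176.5°–261.3°] uniform, h=24: θ=219.5° here. β=43, B=84.8. 24·43/84.8 = 12.1698 → s = 12.1698

12.1698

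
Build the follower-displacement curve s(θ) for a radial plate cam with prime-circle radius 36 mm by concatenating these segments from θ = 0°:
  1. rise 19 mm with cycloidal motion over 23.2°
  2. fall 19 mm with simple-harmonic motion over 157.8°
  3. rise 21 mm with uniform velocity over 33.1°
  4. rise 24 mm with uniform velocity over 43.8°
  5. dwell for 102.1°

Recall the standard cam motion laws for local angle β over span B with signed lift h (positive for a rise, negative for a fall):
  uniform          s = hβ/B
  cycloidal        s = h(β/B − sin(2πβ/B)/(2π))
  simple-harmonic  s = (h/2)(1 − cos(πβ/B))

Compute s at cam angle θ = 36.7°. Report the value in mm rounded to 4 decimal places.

seg 1 [0°–23.2°] cycloidal, h=19: full span → s += 19 → s = 19.0000
seg 2 [23.2°–181°] simple-harmonic, h=-19: θ=36.7° here. β=13.5, B=157.8. -19/2·(1 − cos(π·0.0856)) = -0.3411 → s = 18.6589

18.6589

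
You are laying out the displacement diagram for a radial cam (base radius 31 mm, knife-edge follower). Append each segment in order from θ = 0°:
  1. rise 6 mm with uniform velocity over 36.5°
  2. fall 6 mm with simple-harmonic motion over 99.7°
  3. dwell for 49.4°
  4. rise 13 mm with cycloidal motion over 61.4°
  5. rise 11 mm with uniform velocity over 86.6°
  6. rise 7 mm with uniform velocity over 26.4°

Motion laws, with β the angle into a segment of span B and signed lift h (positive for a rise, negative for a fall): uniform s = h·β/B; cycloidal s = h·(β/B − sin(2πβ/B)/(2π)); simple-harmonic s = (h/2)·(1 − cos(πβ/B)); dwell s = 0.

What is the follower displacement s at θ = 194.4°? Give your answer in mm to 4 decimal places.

seg 1 [0°–36.5°] uniform, h=6: full span → s += 6 → s = 6.0000
seg 2 [36.5°–136.2°] simple-harmonic, h=-6: full span → s += -6 → s = 0.0000
seg 3 [136.2°–185.6°] dwell: s stays 0.0000
seg 4 [185.6°–247°] cycloidal, h=13: θ=194.4° here. β=8.8, B=61.4. 13·(0.1433 − sin(2π·0.1433)/(2π)) = 0.2418 → s = 0.2418

0.2418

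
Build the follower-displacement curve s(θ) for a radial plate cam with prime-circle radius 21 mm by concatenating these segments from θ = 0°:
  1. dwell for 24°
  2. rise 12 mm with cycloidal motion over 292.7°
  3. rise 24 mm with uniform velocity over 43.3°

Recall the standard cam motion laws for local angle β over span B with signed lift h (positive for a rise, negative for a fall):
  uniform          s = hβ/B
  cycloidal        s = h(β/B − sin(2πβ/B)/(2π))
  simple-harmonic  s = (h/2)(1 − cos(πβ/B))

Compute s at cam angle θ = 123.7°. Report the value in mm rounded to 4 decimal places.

seg 1 [0°–24°] dwell: s stays 0.0000
seg 2 [24°–316.7°] cycloidal, h=12: θ=123.7° here. β=99.7, B=292.7. 12·(0.3406 − sin(2π·0.3406)/(2π)) = 2.4789 → s = 2.4789

2.4789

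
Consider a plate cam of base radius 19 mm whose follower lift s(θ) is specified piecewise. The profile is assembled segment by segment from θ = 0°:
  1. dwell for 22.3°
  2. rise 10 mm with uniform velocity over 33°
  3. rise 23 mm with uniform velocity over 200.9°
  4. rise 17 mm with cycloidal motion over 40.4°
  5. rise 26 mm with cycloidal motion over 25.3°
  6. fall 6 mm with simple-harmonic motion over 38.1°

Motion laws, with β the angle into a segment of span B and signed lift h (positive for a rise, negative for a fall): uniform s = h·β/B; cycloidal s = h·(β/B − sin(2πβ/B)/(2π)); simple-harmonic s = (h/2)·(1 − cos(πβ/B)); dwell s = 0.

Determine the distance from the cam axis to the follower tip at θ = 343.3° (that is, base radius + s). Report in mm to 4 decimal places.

seg 1 [0°–22.3°] dwell: s stays 0.0000
seg 2 [22.3°–55.3°] uniform, h=10: full span → s += 10 → s = 10.0000
seg 3 [55.3°–256.2°] uniform, h=23: full span → s += 23 → s = 33.0000
seg 4 [256.2°–296.6°] cycloidal, h=17: full span → s += 17 → s = 50.0000
seg 5 [296.6°–321.9°] cycloidal, h=26: full span → s += 26 → s = 76.0000
seg 6 [321.9°–360°] simple-harmonic, h=-6: θ=343.3° here. β=21.4, B=38.1. -6/2·(1 − cos(π·0.5617)) = -3.5777 → s = 72.4223
radial distance = base radius + s = 19 + 72.4223 = 91.4223

91.4223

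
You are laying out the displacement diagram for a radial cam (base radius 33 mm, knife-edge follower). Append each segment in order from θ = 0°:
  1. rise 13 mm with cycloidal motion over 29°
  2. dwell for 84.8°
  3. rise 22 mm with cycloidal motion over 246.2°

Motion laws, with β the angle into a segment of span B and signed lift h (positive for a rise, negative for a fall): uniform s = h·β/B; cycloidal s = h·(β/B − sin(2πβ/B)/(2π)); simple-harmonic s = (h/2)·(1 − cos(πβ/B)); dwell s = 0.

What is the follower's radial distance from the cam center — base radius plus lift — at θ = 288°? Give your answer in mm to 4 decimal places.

seg 1 [0°–29°] cycloidal, h=13: full span → s += 13 → s = 13.0000
seg 2 [29°–113.8°] dwell: s stays 13.0000
seg 3 [113.8°–360°] cycloidal, h=22: θ=288° here. β=174.2, B=246.2. 22·(0.7076 − sin(2π·0.7076)/(2π)) = 18.9438 → s = 31.9438
radial distance = base radius + s = 33 + 31.9438 = 64.9438

64.9438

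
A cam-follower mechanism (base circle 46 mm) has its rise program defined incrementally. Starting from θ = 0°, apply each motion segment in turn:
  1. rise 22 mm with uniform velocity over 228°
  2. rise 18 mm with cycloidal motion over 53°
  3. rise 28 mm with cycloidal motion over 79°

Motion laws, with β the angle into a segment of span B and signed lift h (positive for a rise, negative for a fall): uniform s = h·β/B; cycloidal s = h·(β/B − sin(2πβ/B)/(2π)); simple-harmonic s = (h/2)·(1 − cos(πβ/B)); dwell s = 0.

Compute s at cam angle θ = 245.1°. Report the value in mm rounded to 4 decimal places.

seg 1 [0°–228°] uniform, h=22: full span → s += 22 → s = 22.0000
seg 2 [228°–281°] cycloidal, h=18: θ=245.1° here. β=17.1, B=53. 18·(0.3226 − sin(2π·0.3226)/(2π)) = 3.2360 → s = 25.2360

25.2360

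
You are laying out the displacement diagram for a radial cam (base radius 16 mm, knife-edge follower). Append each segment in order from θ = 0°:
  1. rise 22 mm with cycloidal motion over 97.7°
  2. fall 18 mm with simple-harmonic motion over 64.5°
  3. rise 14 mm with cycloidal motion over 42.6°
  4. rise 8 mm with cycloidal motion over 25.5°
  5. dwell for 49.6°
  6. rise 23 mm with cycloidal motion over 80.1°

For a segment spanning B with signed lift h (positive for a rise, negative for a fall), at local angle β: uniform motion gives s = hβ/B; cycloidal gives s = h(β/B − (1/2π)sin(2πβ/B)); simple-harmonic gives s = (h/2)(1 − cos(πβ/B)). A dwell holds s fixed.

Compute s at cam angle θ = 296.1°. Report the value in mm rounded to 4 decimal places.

seg 1 [0°–97.7°] cycloidal, h=22: full span → s += 22 → s = 22.0000
seg 2 [97.7°–162.2°] simple-harmonic, h=-18: full span → s += -18 → s = 4.0000
seg 3 [162.2°–204.8°] cycloidal, h=14: full span → s += 14 → s = 18.0000
seg 4 [204.8°–230.3°] cycloidal, h=8: full span → s += 8 → s = 26.0000
seg 5 [230.3°–279.9°] dwell: s stays 26.0000
seg 6 [279.9°–360°] cycloidal, h=23: θ=296.1° here. β=16.2, B=80.1. 23·(0.2022 − sin(2π·0.2022)/(2π)) = 1.1547 → s = 27.1547

27.1547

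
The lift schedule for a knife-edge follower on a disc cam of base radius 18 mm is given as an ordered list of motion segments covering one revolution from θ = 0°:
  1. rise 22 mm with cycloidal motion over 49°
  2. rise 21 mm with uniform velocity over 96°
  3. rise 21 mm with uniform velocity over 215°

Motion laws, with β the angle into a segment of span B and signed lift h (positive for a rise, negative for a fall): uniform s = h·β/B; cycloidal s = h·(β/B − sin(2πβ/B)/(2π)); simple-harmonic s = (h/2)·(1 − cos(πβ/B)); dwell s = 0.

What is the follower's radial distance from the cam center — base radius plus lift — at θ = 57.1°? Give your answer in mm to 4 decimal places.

seg 1 [0°–49°] cycloidal, h=22: full span → s += 22 → s = 22.0000
seg 2 [49°–145°] uniform, h=21: θ=57.1° here. β=8.1, B=96. 21·8.1/96 = 1.7719 → s = 23.7719
radial distance = base radius + s = 18 + 23.7719 = 41.7719

41.7719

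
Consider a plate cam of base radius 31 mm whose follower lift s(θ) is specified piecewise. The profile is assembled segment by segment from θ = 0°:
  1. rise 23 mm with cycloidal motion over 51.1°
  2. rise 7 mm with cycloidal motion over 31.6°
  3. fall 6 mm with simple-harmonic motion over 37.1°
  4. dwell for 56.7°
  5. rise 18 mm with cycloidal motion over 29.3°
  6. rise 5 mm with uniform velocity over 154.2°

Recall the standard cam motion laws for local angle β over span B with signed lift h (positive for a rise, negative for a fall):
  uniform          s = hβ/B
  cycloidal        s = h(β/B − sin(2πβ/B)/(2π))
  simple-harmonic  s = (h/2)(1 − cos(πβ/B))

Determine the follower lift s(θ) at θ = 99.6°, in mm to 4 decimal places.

seg 1 [0°–51.1°] cycloidal, h=23: full span → s += 23 → s = 23.0000
seg 2 [51.1°–82.7°] cycloidal, h=7: full span → s += 7 → s = 30.0000
seg 3 [82.7°–119.8°] simple-harmonic, h=-6: θ=99.6° here. β=16.9, B=37.1. -6/2·(1 − cos(π·0.4555)) = -2.5822 → s = 27.4178

27.4178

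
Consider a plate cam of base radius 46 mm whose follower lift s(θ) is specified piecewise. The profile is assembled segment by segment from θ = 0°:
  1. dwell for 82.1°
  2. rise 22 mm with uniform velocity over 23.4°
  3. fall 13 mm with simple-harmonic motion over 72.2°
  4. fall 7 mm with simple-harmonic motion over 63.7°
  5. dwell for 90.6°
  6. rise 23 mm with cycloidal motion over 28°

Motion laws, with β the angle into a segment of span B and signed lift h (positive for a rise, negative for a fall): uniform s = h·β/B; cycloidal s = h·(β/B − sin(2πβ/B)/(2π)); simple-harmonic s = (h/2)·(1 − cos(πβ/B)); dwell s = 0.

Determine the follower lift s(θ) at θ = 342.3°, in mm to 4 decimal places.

seg 1 [0°–82.1°] dwell: s stays 0.0000
seg 2 [82.1°–105.5°] uniform, h=22: full span → s += 22 → s = 22.0000
seg 3 [105.5°–177.7°] simple-harmonic, h=-13: full span → s += -13 → s = 9.0000
seg 4 [177.7°–241.4°] simple-harmonic, h=-7: full span → s += -7 → s = 2.0000
seg 5 [241.4°–332°] dwell: s stays 2.0000
seg 6 [332°–360°] cycloidal, h=23: θ=342.3° here. β=10.3, B=28. 23·(0.3679 − sin(2π·0.3679)/(2π)) = 5.7588 → s = 7.7588

7.7588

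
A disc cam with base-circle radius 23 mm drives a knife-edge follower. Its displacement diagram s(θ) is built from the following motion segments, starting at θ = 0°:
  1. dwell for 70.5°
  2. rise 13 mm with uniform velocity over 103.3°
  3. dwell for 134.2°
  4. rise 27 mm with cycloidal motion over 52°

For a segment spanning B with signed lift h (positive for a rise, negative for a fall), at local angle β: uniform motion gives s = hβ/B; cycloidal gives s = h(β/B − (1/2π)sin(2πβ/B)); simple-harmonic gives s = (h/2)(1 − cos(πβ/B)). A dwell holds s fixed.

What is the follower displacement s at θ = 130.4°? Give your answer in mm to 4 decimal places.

seg 1 [0°–70.5°] dwell: s stays 0.0000
seg 2 [70.5°–173.8°] uniform, h=13: θ=130.4° here. β=59.9, B=103.3. 13·59.9/103.3 = 7.5382 → s = 7.5382

7.5382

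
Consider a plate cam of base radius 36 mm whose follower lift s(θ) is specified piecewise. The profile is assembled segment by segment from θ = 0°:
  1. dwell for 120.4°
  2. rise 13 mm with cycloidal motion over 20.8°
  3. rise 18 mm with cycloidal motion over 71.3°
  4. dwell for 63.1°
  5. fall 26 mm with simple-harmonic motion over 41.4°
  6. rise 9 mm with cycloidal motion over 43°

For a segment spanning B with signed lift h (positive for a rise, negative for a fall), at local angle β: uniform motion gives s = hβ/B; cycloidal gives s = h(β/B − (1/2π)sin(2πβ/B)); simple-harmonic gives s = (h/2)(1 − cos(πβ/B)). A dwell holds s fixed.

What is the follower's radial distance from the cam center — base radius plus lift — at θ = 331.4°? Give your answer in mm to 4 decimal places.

seg 1 [0°–120.4°] dwell: s stays 0.0000
seg 2 [120.4°–141.2°] cycloidal, h=13: full span → s += 13 → s = 13.0000
seg 3 [141.2°–212.5°] cycloidal, h=18: full span → s += 18 → s = 31.0000
seg 4 [212.5°–275.6°] dwell: s stays 31.0000
seg 5 [275.6°–317°] simple-harmonic, h=-26: full span → s += -26 → s = 5.0000
seg 6 [317°–360°] cycloidal, h=9: θ=331.4° here. β=14.4, B=43. 9·(0.3349 − sin(2π·0.3349)/(2π)) = 1.7805 → s = 6.7805
radial distance = base radius + s = 36 + 6.7805 = 42.7805

42.7805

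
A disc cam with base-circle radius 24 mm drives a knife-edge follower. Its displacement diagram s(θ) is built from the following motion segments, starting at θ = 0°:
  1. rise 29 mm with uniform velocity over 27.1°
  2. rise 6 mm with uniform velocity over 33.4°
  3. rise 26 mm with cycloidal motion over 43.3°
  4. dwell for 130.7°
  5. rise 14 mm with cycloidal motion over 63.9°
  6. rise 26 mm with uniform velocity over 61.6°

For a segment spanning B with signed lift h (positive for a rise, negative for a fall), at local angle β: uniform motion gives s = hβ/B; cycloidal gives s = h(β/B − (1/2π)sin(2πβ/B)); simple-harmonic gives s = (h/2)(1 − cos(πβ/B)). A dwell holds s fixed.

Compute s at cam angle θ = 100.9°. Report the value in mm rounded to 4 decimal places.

seg 1 [0°–27.1°] uniform, h=29: full span → s += 29 → s = 29.0000
seg 2 [27.1°–60.5°] uniform, h=6: full span → s += 6 → s = 35.0000
seg 3 [60.5°–103.8°] cycloidal, h=26: θ=100.9° here. β=40.4, B=43.3. 26·(0.9330 − sin(2π·0.9330)/(2π)) = 25.9491 → s = 60.9491

60.9491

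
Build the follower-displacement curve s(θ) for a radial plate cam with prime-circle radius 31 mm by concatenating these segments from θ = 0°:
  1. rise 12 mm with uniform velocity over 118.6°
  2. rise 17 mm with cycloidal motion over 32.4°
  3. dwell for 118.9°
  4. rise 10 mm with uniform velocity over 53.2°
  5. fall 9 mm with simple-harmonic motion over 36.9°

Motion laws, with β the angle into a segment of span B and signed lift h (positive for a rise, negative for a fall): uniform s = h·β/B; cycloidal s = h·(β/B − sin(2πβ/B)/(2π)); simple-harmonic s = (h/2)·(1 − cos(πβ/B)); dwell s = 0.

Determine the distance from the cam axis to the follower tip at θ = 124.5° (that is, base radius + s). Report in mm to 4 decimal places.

seg 1 [0°–118.6°] uniform, h=12: full span → s += 12 → s = 12.0000
seg 2 [118.6°–151°] cycloidal, h=17: θ=124.5° here. β=5.9, B=32.4. 17·(0.1821 − sin(2π·0.1821)/(2π)) = 0.6326 → s = 12.6326
radial distance = base radius + s = 31 + 12.6326 = 43.6326

43.6326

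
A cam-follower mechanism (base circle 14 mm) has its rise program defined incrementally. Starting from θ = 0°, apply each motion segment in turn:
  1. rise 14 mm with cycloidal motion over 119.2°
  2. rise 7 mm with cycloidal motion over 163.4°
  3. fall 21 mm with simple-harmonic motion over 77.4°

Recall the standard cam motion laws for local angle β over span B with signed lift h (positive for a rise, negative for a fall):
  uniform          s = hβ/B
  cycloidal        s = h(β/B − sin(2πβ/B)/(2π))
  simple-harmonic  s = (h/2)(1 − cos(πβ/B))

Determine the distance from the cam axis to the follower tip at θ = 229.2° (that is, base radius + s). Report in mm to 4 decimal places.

seg 1 [0°–119.2°] cycloidal, h=14: full span → s += 14 → s = 14.0000
seg 2 [119.2°–282.6°] cycloidal, h=7: θ=229.2° here. β=110, B=163.4. 7·(0.6732 − sin(2π·0.6732)/(2π)) = 5.6992 → s = 19.6992
radial distance = base radius + s = 14 + 19.6992 = 33.6992

33.6992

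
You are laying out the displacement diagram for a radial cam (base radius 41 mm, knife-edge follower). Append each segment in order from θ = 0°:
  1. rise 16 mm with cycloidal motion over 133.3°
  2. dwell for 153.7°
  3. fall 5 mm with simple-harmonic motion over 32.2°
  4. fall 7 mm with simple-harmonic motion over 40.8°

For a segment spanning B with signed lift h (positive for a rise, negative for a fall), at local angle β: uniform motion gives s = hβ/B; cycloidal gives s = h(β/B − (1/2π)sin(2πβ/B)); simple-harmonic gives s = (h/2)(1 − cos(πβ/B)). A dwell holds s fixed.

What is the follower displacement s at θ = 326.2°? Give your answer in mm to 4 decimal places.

seg 1 [0°–133.3°] cycloidal, h=16: full span → s += 16 → s = 16.0000
seg 2 [133.3°–287°] dwell: s stays 16.0000
seg 3 [287°–319.2°] simple-harmonic, h=-5: full span → s += -5 → s = 11.0000
seg 4 [319.2°–360°] simple-harmonic, h=-7: θ=326.2° here. β=7, B=40.8. -7/2·(1 − cos(π·0.1716)) = -0.4962 → s = 10.5038

10.5038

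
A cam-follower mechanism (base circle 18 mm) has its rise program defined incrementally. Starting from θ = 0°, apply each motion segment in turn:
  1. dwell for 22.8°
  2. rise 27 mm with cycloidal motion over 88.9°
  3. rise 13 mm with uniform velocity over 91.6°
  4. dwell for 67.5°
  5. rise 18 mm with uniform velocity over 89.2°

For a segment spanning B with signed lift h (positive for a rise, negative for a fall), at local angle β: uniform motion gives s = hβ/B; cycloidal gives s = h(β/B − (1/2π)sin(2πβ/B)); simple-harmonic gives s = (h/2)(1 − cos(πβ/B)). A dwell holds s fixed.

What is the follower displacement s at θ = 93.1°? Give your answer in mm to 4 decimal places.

seg 1 [0°–22.8°] dwell: s stays 0.0000
seg 2 [22.8°–111.7°] cycloidal, h=27: θ=93.1° here. β=70.3, B=88.9. 27·(0.7908 − sin(2π·0.7908)/(2π)) = 25.5079 → s = 25.5079

25.5079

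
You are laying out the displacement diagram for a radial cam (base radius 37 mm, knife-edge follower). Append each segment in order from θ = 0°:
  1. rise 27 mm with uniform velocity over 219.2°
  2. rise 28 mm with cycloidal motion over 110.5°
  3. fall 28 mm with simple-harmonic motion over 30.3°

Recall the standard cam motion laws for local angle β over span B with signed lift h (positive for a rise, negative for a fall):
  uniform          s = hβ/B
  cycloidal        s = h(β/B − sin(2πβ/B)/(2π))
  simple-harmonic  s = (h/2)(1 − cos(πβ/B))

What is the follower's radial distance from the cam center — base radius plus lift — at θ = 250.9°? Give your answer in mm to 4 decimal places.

seg 1 [0°–219.2°] uniform, h=27: full span → s += 27 → s = 27.0000
seg 2 [219.2°–329.7°] cycloidal, h=28: θ=250.9° here. β=31.7, B=110.5. 28·(0.2869 − sin(2π·0.2869)/(2π)) = 3.6953 → s = 30.6953
radial distance = base radius + s = 37 + 30.6953 = 67.6953

67.6953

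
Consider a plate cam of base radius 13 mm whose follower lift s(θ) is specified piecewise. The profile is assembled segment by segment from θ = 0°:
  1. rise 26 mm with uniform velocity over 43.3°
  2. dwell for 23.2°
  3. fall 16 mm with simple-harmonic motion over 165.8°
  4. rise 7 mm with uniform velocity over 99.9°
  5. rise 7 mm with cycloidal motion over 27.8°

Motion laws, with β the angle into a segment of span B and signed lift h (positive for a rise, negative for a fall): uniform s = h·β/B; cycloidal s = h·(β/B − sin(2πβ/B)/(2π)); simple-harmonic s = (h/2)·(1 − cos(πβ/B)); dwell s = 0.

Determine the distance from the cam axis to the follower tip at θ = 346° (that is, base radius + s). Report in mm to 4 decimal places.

seg 1 [0°–43.3°] uniform, h=26: full span → s += 26 → s = 26.0000
seg 2 [43.3°–66.5°] dwell: s stays 26.0000
seg 3 [66.5°–232.3°] simple-harmonic, h=-16: full span → s += -16 → s = 10.0000
seg 4 [232.3°–332.2°] uniform, h=7: full span → s += 7 → s = 17.0000
seg 5 [332.2°–360°] cycloidal, h=7: θ=346° here. β=13.8, B=27.8. 7·(0.4964 − sin(2π·0.4964)/(2π)) = 3.4496 → s = 20.4496
radial distance = base radius + s = 13 + 20.4496 = 33.4496

33.4496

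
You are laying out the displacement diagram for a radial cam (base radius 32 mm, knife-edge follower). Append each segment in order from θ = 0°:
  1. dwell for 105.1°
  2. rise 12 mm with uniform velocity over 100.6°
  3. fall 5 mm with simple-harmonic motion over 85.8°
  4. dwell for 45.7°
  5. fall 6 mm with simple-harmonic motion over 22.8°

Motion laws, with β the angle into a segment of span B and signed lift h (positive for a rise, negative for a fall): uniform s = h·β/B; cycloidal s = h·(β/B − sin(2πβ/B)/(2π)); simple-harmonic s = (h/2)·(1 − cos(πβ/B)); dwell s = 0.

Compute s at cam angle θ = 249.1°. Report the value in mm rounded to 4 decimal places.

seg 1 [0°–105.1°] dwell: s stays 0.0000
seg 2 [105.1°–205.7°] uniform, h=12: full span → s += 12 → s = 12.0000
seg 3 [205.7°–291.5°] simple-harmonic, h=-5: θ=249.1° here. β=43.4, B=85.8. -5/2·(1 − cos(π·0.5058)) = -2.5458 → s = 9.4542

9.4542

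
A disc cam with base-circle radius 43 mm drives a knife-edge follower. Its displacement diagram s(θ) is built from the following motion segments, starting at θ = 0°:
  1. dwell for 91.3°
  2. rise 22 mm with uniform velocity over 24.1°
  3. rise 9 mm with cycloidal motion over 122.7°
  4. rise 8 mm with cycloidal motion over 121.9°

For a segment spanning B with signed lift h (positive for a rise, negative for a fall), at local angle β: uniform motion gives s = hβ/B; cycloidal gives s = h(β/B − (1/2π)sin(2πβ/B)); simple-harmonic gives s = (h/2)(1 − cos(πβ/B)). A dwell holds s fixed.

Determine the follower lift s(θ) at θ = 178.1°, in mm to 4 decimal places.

seg 1 [0°–91.3°] dwell: s stays 0.0000
seg 2 [91.3°–115.4°] uniform, h=22: full span → s += 22 → s = 22.0000
seg 3 [115.4°–238.1°] cycloidal, h=9: θ=178.1° here. β=62.7, B=122.7. 9·(0.5110 − sin(2π·0.5110)/(2π)) = 4.6980 → s = 26.6980

26.6980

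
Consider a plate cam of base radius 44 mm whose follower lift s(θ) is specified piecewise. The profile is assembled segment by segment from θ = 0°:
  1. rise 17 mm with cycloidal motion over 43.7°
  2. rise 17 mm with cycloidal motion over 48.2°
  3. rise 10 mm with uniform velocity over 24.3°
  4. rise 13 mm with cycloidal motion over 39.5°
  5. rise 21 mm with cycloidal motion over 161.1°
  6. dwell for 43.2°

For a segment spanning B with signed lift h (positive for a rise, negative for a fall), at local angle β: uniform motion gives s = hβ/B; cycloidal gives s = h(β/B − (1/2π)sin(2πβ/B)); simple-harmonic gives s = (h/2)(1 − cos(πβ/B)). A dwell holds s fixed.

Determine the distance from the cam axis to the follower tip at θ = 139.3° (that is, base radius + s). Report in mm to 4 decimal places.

seg 1 [0°–43.7°] cycloidal, h=17: full span → s += 17 → s = 17.0000
seg 2 [43.7°–91.9°] cycloidal, h=17: full span → s += 17 → s = 34.0000
seg 3 [91.9°–116.2°] uniform, h=10: full span → s += 10 → s = 44.0000
seg 4 [116.2°–155.7°] cycloidal, h=13: θ=139.3° here. β=23.1, B=39.5. 13·(0.5848 − sin(2π·0.5848)/(2π)) = 8.6536 → s = 52.6536
radial distance = base radius + s = 44 + 52.6536 = 96.6536

96.6536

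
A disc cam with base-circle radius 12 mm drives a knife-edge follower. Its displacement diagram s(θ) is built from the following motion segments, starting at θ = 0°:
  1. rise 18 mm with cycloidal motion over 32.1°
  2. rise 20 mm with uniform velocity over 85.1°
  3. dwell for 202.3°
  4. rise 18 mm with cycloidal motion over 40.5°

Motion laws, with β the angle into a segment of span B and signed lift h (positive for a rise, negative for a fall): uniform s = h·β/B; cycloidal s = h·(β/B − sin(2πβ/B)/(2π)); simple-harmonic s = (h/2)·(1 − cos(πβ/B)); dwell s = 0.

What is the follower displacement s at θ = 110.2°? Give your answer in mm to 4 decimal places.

seg 1 [0°–32.1°] cycloidal, h=18: full span → s += 18 → s = 18.0000
seg 2 [32.1°–117.2°] uniform, h=20: θ=110.2° here. β=78.1, B=85.1. 20·78.1/85.1 = 18.3549 → s = 36.3549

36.3549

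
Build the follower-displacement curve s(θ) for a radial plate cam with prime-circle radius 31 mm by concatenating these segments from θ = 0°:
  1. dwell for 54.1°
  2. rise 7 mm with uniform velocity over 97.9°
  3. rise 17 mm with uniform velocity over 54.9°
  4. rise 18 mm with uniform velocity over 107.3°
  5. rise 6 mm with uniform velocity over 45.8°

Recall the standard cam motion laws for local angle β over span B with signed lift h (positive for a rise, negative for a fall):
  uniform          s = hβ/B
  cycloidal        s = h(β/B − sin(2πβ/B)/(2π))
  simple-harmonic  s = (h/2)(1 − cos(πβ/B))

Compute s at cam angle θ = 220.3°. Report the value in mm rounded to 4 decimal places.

seg 1 [0°–54.1°] dwell: s stays 0.0000
seg 2 [54.1°–152°] uniform, h=7: full span → s += 7 → s = 7.0000
seg 3 [152°–206.9°] uniform, h=17: full span → s += 17 → s = 24.0000
seg 4 [206.9°–314.2°] uniform, h=18: θ=220.3° here. β=13.4, B=107.3. 18·13.4/107.3 = 2.2479 → s = 26.2479

26.2479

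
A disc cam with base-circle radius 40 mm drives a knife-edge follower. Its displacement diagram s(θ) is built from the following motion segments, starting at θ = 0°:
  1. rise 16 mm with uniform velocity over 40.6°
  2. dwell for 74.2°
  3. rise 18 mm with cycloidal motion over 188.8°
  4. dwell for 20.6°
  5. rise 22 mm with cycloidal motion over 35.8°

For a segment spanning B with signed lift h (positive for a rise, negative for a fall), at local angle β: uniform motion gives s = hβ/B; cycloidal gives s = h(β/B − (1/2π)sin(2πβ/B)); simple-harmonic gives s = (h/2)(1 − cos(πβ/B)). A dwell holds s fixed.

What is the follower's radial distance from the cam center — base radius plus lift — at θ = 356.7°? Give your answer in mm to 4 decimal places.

seg 1 [0°–40.6°] uniform, h=16: full span → s += 16 → s = 16.0000
seg 2 [40.6°–114.8°] dwell: s stays 16.0000
seg 3 [114.8°–303.6°] cycloidal, h=18: full span → s += 18 → s = 34.0000
seg 4 [303.6°–324.2°] dwell: s stays 34.0000
seg 5 [324.2°–360°] cycloidal, h=22: θ=356.7° here. β=32.5, B=35.8. 22·(0.9078 − sin(2π·0.9078)/(2π)) = 21.8885 → s = 55.8885
radial distance = base radius + s = 40 + 55.8885 = 95.8885

95.8885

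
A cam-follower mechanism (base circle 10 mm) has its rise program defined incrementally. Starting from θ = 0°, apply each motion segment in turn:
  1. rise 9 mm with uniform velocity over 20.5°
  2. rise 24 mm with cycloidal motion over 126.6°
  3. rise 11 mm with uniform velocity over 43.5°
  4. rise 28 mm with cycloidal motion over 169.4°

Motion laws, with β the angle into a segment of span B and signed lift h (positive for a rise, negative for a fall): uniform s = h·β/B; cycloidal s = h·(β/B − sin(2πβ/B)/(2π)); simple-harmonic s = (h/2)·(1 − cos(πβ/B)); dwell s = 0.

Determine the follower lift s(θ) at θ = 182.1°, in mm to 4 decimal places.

seg 1 [0°–20.5°] uniform, h=9: full span → s += 9 → s = 9.0000
seg 2 [20.5°–147.1°] cycloidal, h=24: full span → s += 24 → s = 33.0000
seg 3 [147.1°–190.6°] uniform, h=11: θ=182.1° here. β=35, B=43.5. 11·35/43.5 = 8.8506 → s = 41.8506

41.8506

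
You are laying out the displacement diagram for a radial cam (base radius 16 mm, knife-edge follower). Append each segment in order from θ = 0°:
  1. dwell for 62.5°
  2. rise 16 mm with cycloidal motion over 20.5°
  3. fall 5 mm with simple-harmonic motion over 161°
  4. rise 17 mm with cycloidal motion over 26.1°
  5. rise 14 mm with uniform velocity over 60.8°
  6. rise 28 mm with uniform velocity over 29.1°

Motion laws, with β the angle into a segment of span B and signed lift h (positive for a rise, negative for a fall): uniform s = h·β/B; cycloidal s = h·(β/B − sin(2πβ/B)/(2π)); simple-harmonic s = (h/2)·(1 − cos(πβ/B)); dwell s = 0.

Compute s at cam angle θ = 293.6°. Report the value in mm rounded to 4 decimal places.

seg 1 [0°–62.5°] dwell: s stays 0.0000
seg 2 [62.5°–83°] cycloidal, h=16: full span → s += 16 → s = 16.0000
seg 3 [83°–244°] simple-harmonic, h=-5: full span → s += -5 → s = 11.0000
seg 4 [244°–270.1°] cycloidal, h=17: full span → s += 17 → s = 28.0000
seg 5 [270.1°–330.9°] uniform, h=14: θ=293.6° here. β=23.5, B=60.8. 14·23.5/60.8 = 5.4112 → s = 33.4112

33.4112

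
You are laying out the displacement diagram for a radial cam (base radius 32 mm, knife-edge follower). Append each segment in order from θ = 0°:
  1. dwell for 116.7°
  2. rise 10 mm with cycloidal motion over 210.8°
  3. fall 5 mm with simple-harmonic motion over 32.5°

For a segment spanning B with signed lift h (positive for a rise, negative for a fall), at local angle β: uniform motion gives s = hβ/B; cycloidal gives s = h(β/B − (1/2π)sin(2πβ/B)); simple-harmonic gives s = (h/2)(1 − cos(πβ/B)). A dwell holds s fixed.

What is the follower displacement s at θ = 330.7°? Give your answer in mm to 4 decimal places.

seg 1 [0°–116.7°] dwell: s stays 0.0000
seg 2 [116.7°–327.5°] cycloidal, h=10: full span → s += 10 → s = 10.0000
seg 3 [327.5°–360°] simple-harmonic, h=-5: θ=330.7° here. β=3.2, B=32.5. -5/2·(1 − cos(π·0.0985)) = -0.1187 → s = 9.8813

9.8813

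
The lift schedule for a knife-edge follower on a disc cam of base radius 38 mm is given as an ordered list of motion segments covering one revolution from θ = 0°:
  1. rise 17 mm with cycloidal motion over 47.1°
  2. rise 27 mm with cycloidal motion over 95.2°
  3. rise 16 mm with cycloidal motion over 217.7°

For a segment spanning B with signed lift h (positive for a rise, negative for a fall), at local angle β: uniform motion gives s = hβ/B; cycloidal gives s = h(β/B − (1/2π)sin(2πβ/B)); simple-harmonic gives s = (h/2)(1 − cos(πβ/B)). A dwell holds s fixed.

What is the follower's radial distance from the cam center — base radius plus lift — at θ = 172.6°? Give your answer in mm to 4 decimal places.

seg 1 [0°–47.1°] cycloidal, h=17: full span → s += 17 → s = 17.0000
seg 2 [47.1°–142.3°] cycloidal, h=27: full span → s += 27 → s = 44.0000
seg 3 [142.3°–360°] cycloidal, h=16: θ=172.6° here. β=30.3, B=217.7. 16·(0.1392 − sin(2π·0.1392)/(2π)) = 0.2732 → s = 44.2732
radial distance = base radius + s = 38 + 44.2732 = 82.2732

82.2732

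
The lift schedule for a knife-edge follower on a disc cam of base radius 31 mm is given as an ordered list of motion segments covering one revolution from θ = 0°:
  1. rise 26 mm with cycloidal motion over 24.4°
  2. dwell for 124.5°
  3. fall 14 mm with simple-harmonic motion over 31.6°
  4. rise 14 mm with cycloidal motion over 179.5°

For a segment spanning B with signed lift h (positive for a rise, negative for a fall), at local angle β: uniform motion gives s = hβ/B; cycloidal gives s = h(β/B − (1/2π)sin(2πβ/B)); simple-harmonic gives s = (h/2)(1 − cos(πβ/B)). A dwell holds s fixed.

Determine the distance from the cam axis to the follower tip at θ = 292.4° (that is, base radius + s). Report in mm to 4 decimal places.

seg 1 [0°–24.4°] cycloidal, h=26: full span → s += 26 → s = 26.0000
seg 2 [24.4°–148.9°] dwell: s stays 26.0000
seg 3 [148.9°–180.5°] simple-harmonic, h=-14: full span → s += -14 → s = 12.0000
seg 4 [180.5°–360°] cycloidal, h=14: θ=292.4° here. β=111.9, B=179.5. 14·(0.6234 − sin(2π·0.6234)/(2π)) = 10.2872 → s = 22.2872
radial distance = base radius + s = 31 + 22.2872 = 53.2872

53.2872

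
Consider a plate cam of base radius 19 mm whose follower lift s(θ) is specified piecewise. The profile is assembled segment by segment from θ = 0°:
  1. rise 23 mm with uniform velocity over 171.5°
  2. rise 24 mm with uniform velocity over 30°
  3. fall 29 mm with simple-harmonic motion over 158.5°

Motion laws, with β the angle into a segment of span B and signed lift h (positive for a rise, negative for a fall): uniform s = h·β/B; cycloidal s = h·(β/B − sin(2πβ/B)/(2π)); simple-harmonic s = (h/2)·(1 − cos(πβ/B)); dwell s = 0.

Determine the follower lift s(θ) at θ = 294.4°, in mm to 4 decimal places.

seg 1 [0°–171.5°] uniform, h=23: full span → s += 23 → s = 23.0000
seg 2 [171.5°–201.5°] uniform, h=24: full span → s += 24 → s = 47.0000
seg 3 [201.5°–360°] simple-harmonic, h=-29: θ=294.4° here. β=92.9, B=158.5. -29/2·(1 − cos(π·0.5861)) = -18.3753 → s = 28.6247

28.6247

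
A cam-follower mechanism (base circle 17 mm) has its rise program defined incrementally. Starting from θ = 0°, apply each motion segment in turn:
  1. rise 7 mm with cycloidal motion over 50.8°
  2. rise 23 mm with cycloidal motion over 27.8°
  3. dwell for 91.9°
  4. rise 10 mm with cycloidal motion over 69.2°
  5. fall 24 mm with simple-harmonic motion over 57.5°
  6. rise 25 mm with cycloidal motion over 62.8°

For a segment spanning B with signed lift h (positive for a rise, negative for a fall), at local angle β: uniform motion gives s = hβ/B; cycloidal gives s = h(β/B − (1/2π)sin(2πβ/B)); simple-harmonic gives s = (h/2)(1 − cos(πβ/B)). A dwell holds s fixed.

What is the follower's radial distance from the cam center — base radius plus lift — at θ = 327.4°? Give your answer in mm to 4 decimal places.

seg 1 [0°–50.8°] cycloidal, h=7: full span → s += 7 → s = 7.0000
seg 2 [50.8°–78.6°] cycloidal, h=23: full span → s += 23 → s = 30.0000
seg 3 [78.6°–170.5°] dwell: s stays 30.0000
seg 4 [170.5°–239.7°] cycloidal, h=10: full span → s += 10 → s = 40.0000
seg 5 [239.7°–297.2°] simple-harmonic, h=-24: full span → s += -24 → s = 16.0000
seg 6 [297.2°–360°] cycloidal, h=25: θ=327.4° here. β=30.2, B=62.8. 25·(0.4809 − sin(2π·0.4809)/(2π)) = 11.5457 → s = 27.5457
radial distance = base radius + s = 17 + 27.5457 = 44.5457

44.5457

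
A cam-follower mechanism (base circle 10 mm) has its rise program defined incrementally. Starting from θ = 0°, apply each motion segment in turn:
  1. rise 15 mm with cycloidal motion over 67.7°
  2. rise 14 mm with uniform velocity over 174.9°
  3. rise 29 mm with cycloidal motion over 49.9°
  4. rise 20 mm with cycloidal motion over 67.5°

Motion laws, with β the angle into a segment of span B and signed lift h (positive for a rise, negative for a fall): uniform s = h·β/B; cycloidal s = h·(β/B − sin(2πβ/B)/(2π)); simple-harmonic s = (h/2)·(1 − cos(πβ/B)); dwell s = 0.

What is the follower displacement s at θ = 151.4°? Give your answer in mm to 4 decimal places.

seg 1 [0°–67.7°] cycloidal, h=15: full span → s += 15 → s = 15.0000
seg 2 [67.7°–242.6°] uniform, h=14: θ=151.4° here. β=83.7, B=174.9. 14·83.7/174.9 = 6.6998 → s = 21.6998

21.6998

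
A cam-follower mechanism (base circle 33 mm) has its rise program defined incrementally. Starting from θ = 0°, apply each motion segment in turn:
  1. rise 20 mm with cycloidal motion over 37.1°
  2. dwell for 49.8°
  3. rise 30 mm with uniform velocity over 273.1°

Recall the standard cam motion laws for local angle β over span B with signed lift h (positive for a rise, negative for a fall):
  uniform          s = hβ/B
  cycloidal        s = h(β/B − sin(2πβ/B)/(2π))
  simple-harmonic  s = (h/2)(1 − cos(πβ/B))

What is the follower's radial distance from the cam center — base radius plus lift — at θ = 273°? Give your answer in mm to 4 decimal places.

seg 1 [0°–37.1°] cycloidal, h=20: full span → s += 20 → s = 20.0000
seg 2 [37.1°–86.9°] dwell: s stays 20.0000
seg 3 [86.9°–360°] uniform, h=30: θ=273° here. β=186.1, B=273.1. 30·186.1/273.1 = 20.4431 → s = 40.4431
radial distance = base radius + s = 33 + 40.4431 = 73.4431

73.4431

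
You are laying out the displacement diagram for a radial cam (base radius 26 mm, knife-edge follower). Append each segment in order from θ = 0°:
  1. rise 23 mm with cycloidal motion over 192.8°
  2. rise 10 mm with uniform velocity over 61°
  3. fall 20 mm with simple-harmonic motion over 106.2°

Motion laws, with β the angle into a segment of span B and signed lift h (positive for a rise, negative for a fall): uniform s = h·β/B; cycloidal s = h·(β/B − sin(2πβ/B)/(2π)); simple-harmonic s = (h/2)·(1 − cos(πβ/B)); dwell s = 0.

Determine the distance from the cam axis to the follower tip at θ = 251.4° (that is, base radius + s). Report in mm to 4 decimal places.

seg 1 [0°–192.8°] cycloidal, h=23: full span → s += 23 → s = 23.0000
seg 2 [192.8°–253.8°] uniform, h=10: θ=251.4° here. β=58.6, B=61. 10·58.6/61 = 9.6066 → s = 32.6066
radial distance = base radius + s = 26 + 32.6066 = 58.6066

58.6066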